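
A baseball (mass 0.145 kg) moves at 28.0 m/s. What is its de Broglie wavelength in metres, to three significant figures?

λ = 1.63 × 10⁻³⁴ m

p = mv = 0.145 × 28.0 = 4.060 kg·m/s.
λ = h/p = 6.626 × 10⁻³⁴ / 4.060 = 1.63 × 10⁻³⁴ m.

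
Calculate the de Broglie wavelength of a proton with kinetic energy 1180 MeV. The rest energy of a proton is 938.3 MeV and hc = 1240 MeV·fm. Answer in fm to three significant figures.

λ = 0.653 fm

Total energy E = KE + m₀c² = 1180 + 938.3 = 2118.3 MeV.
(pc)² = E² − (m₀c²)² = (2118.3)² − (938.3)² = 3.607 × 10⁶ MeV², so pc = 1899 MeV.
λ = hc/(pc) = 1240 MeV·fm / 1899 MeV = 0.653 fm.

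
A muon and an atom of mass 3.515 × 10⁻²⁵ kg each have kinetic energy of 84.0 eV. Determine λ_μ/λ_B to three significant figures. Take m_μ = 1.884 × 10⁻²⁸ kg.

λ_μ/λ_B = 43.2

At fixed KE, p = √(2mKE) so λ = h/p ∝ 1/√m.
λ_μ/λ_B = √(m_B/m_μ) = √(3.515 × 10⁻²⁵/1.884 × 10⁻²⁸) = √(1866) = 43.2.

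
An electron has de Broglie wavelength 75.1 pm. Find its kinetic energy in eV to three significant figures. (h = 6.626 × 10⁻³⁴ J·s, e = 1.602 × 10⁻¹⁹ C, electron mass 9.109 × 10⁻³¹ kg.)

p = h/λ = 6.626 × 10⁻³⁴ / 7.510 × 10⁻¹¹ = 8.823 × 10⁻²⁴ kg·m/s.
KE = p²/(2m) = (8.823 × 10⁻²⁴)² / (2 × 9.109 × 10⁻³¹) = 4.273 × 10⁻¹⁷ J = 267 eV.

KE = 267 eV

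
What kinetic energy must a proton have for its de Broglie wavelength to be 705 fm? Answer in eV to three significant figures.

KE = 1650 eV

p = h/λ = 6.626 × 10⁻³⁴ / 7.050 × 10⁻¹³ = 9.399 × 10⁻²² kg·m/s.
KE = p²/(2m) = (9.399 × 10⁻²²)² / (2 × 1.673 × 10⁻²⁷) = 2.640 × 10⁻¹⁶ J = 1650 eV.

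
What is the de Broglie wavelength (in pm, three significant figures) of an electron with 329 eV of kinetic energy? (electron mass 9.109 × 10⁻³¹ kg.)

KE = 329 eV = 5.271 × 10⁻¹⁷ J.
p = √(2mKE) = √(2 × 9.109 × 10⁻³¹ × 5.271 × 10⁻¹⁷) = 9.799 × 10⁻²⁴ kg·m/s.
λ = h/p = 6.626 × 10⁻³⁴ / 9.799 × 10⁻²⁴ = 6.76 × 10⁻¹¹ m = 67.6 pm.

λ = 67.6 pm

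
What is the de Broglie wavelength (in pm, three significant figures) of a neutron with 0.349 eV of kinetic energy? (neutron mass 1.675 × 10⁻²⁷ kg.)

KE = 0.349 eV = 5.591 × 10⁻²⁰ J.
p = √(2mKE) = √(2 × 1.675 × 10⁻²⁷ × 5.591 × 10⁻²⁰) = 1.369 × 10⁻²³ kg·m/s.
λ = h/p = 6.626 × 10⁻³⁴ / 1.369 × 10⁻²³ = 4.84 × 10⁻¹¹ m = 48.4 pm.

λ = 48.4 pm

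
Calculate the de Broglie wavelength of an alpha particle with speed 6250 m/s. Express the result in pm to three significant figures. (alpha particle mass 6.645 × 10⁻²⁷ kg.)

λ = 16.0 pm

p = mv = 6.645 × 10⁻²⁷ × 6250 = 4.153 × 10⁻²³ kg·m/s.
λ = h/p = 6.626 × 10⁻³⁴ / 4.153 × 10⁻²³ = 1.60 × 10⁻¹¹ m = 16.0 pm.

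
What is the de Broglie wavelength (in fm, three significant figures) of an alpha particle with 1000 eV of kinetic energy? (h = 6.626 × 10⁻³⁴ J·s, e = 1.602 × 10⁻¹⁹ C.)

KE = 1000 eV = 1.602 × 10⁻¹⁶ J.
p = √(2mKE) = √(2 × 6.645 × 10⁻²⁷ × 1.602 × 10⁻¹⁶) = 1.459 × 10⁻²¹ kg·m/s.
λ = h/p = 6.626 × 10⁻³⁴ / 1.459 × 10⁻²¹ = 4.54 × 10⁻¹³ m = 454 fm.

λ = 454 fm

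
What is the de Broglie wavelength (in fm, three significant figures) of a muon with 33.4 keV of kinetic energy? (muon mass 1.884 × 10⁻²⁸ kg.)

λ = 467 fm

KE = 33.4 keV = 5.351 × 10⁻¹⁵ J.
p = √(2mKE) = √(2 × 1.884 × 10⁻²⁸ × 5.351 × 10⁻¹⁵) = 1.420 × 10⁻²¹ kg·m/s.
λ = h/p = 6.626 × 10⁻³⁴ / 1.420 × 10⁻²¹ = 4.67 × 10⁻¹³ m = 467 fm.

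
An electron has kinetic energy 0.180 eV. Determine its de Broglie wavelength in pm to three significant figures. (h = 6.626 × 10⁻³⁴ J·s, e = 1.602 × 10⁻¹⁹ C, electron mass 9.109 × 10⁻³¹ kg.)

KE = 0.180 eV = 2.884 × 10⁻²⁰ J.
p = √(2mKE) = √(2 × 9.109 × 10⁻³¹ × 2.884 × 10⁻²⁰) = 2.292 × 10⁻²⁵ kg·m/s.
λ = h/p = 6.626 × 10⁻³⁴ / 2.292 × 10⁻²⁵ = 2.89 × 10⁻⁹ m = 2890 pm.

λ = 2890 pm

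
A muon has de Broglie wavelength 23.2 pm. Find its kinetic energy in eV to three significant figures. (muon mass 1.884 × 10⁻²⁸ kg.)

KE = 13.5 eV

p = h/λ = 6.626 × 10⁻³⁴ / 2.320 × 10⁻¹¹ = 2.856 × 10⁻²³ kg·m/s.
KE = p²/(2m) = (2.856 × 10⁻²³)² / (2 × 1.884 × 10⁻²⁸) = 2.165 × 10⁻¹⁸ J = 13.5 eV.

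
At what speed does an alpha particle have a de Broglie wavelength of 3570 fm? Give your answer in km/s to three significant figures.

p = h/λ = 6.626 × 10⁻³⁴ / 3.570 × 10⁻¹² = 1.856 × 10⁻²² kg·m/s.
v = p/m = 1.856 × 10⁻²² / 6.645 × 10⁻²⁷ = 2.79 × 10⁴ m/s = 27.9 km/s.

v = 27.9 km/s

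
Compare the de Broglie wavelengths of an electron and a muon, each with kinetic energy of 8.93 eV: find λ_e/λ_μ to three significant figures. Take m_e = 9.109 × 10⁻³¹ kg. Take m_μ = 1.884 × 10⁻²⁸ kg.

λ_e/λ_μ = 14.4

At fixed KE, p = √(2mKE) so λ = h/p ∝ 1/√m.
λ_e/λ_μ = √(m_μ/m_e) = √(1.884 × 10⁻²⁸/9.109 × 10⁻³¹) = √(206.8) = 14.4.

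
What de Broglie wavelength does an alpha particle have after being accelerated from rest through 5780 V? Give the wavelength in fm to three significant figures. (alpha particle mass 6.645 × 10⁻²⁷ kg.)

λ = 134 fm

KE = 2eV = 2 × 1.602 × 10⁻¹⁹ × 5780 = 1.852 × 10⁻¹⁵ J.
p = √(2mKE) = √(2 × 6.645 × 10⁻²⁷ × 1.852 × 10⁻¹⁵) = 4.961 × 10⁻²¹ kg·m/s.
λ = h/p = 6.626 × 10⁻³⁴ / 4.961 × 10⁻²¹ = 1.34 × 10⁻¹³ m = 134 fm.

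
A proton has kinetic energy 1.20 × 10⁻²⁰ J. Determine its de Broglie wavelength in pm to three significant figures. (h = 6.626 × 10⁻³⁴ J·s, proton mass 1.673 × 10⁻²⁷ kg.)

λ = 105 pm

p = √(2mKE) = √(2 × 1.673 × 10⁻²⁷ × 1.200 × 10⁻²⁰) = 6.337 × 10⁻²⁴ kg·m/s.
λ = h/p = 6.626 × 10⁻³⁴ / 6.337 × 10⁻²⁴ = 1.05 × 10⁻¹⁰ m = 105 pm.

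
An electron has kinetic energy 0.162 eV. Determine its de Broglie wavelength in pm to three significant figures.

KE = 0.162 eV = 2.595 × 10⁻²⁰ J.
p = √(2mKE) = √(2 × 9.109 × 10⁻³¹ × 2.595 × 10⁻²⁰) = 2.174 × 10⁻²⁵ kg·m/s.
λ = h/p = 6.626 × 10⁻³⁴ / 2.174 × 10⁻²⁵ = 3.05 × 10⁻⁹ m = 3050 pm.

λ = 3050 pm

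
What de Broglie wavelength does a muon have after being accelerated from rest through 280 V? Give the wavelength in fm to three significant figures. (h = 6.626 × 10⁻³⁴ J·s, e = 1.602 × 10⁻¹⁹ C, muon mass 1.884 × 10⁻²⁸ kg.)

KE = eV = 1.602 × 10⁻¹⁹ × 280.0 = 4.486 × 10⁻¹⁷ J.
p = √(2mKE) = √(2 × 1.884 × 10⁻²⁸ × 4.486 × 10⁻¹⁷) = 1.300 × 10⁻²² kg·m/s.
λ = h/p = 6.626 × 10⁻³⁴ / 1.300 × 10⁻²² = 5.10 × 10⁻¹² m = 5100 fm.

λ = 5100 fm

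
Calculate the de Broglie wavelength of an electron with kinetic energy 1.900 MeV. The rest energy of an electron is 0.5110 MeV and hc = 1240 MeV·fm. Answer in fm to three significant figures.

λ = 526 fm

Total energy E = KE + m₀c² = 1.900 + 0.5110 = 2.4110 MeV.
(pc)² = E² − (m₀c²)² = (2.4110)² − (0.5110)² = 5.552 MeV², so pc = 2.356 MeV.
λ = hc/(pc) = 1240 MeV·fm / 2.356 MeV = 526 fm.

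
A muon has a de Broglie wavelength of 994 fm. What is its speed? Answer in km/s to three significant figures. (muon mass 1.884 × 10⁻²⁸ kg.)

v = 3540 km/s

p = h/λ = 6.626 × 10⁻³⁴ / 9.940 × 10⁻¹³ = 6.666 × 10⁻²² kg·m/s.
v = p/m = 6.666 × 10⁻²² / 1.884 × 10⁻²⁸ = 3.54 × 10⁶ m/s = 3540 km/s.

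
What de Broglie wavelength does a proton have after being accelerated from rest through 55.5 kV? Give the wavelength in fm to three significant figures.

λ = 121 fm

KE = eV = 1.602 × 10⁻¹⁹ × 5.550 × 10⁴ = 8.891 × 10⁻¹⁵ J.
p = √(2mKE) = √(2 × 1.673 × 10⁻²⁷ × 8.891 × 10⁻¹⁵) = 5.454 × 10⁻²¹ kg·m/s.
λ = h/p = 6.626 × 10⁻³⁴ / 5.454 × 10⁻²¹ = 1.21 × 10⁻¹³ m = 121 fm.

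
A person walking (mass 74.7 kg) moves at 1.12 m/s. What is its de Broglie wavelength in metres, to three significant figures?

p = mv = 74.7 × 1.12 = 8.366 × 10¹ kg·m/s.
λ = h/p = 6.626 × 10⁻³⁴ / 8.366 × 10¹ = 7.92 × 10⁻³⁶ m.

λ = 7.92 × 10⁻³⁶ m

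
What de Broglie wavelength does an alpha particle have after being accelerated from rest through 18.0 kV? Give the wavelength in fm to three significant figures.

λ = 75.7 fm

KE = 2eV = 2 × 1.602 × 10⁻¹⁹ × 1.800 × 10⁴ = 5.767 × 10⁻¹⁵ J.
p = √(2mKE) = √(2 × 6.645 × 10⁻²⁷ × 5.767 × 10⁻¹⁵) = 8.755 × 10⁻²¹ kg·m/s.
λ = h/p = 6.626 × 10⁻³⁴ / 8.755 × 10⁻²¹ = 7.57 × 10⁻¹⁴ m = 75.7 fm.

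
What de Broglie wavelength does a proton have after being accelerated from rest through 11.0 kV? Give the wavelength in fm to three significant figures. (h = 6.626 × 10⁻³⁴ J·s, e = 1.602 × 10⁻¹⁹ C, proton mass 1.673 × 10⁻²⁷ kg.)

λ = 273 fm

KE = eV = 1.602 × 10⁻¹⁹ × 1.100 × 10⁴ = 1.762 × 10⁻¹⁵ J.
p = √(2mKE) = √(2 × 1.673 × 10⁻²⁷ × 1.762 × 10⁻¹⁵) = 2.428 × 10⁻²¹ kg·m/s.
λ = h/p = 6.626 × 10⁻³⁴ / 2.428 × 10⁻²¹ = 2.73 × 10⁻¹³ m = 273 fm.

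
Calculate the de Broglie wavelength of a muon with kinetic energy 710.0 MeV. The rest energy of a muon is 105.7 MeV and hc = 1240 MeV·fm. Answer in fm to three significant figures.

λ = 1.53 fm

Total energy E = KE + m₀c² = 710.0 + 105.7 = 815.7 MeV.
(pc)² = E² − (m₀c²)² = (815.7)² − (105.7)² = 6.542 × 10⁵ MeV², so pc = 808.8 MeV.
λ = hc/(pc) = 1240 MeV·fm / 808.8 MeV = 1.53 fm.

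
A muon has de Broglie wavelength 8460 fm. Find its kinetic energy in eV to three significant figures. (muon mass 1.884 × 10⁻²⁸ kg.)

KE = 102 eV

p = h/λ = 6.626 × 10⁻³⁴ / 8.460 × 10⁻¹² = 7.832 × 10⁻²³ kg·m/s.
KE = p²/(2m) = (7.832 × 10⁻²³)² / (2 × 1.884 × 10⁻²⁸) = 1.628 × 10⁻¹⁷ J = 102 eV.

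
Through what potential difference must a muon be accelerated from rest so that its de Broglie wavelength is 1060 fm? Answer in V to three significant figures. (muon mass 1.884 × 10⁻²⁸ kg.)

V = 6470 V

p = h/λ = 6.626 × 10⁻³⁴ / 1.060 × 10⁻¹² = 6.251 × 10⁻²² kg·m/s.
KE = p²/(2m) = 1.037 × 10⁻¹⁵ J.
V = KE/e = 1.037 × 10⁻¹⁵ / (1.602 × 10⁻¹⁹) = 6470 V.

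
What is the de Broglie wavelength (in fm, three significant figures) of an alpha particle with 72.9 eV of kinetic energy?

KE = 72.9 eV = 1.168 × 10⁻¹⁷ J.
p = √(2mKE) = √(2 × 6.645 × 10⁻²⁷ × 1.168 × 10⁻¹⁷) = 3.940 × 10⁻²² kg·m/s.
λ = h/p = 6.626 × 10⁻³⁴ / 3.940 × 10⁻²² = 1.68 × 10⁻¹² m = 1680 fm.

λ = 1680 fm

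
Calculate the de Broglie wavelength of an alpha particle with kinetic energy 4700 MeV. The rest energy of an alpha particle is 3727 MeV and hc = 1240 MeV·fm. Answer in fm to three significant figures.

Total energy E = KE + m₀c² = 4700 + 3727 = 8427 MeV.
(pc)² = E² − (m₀c²)² = (8427)² − (3727)² = 5.712 × 10⁷ MeV², so pc = 7558 MeV.
λ = hc/(pc) = 1240 MeV·fm / 7558 MeV = 0.164 fm.

λ = 0.164 fm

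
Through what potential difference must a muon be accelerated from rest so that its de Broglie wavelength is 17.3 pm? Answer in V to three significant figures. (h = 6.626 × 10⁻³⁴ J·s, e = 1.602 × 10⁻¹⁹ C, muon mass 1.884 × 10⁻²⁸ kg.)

V = 24.3 V

p = h/λ = 6.626 × 10⁻³⁴ / 1.730 × 10⁻¹¹ = 3.830 × 10⁻²³ kg·m/s.
KE = p²/(2m) = 3.893 × 10⁻¹⁸ J.
V = KE/e = 3.893 × 10⁻¹⁸ / (1.602 × 10⁻¹⁹) = 24.3 V.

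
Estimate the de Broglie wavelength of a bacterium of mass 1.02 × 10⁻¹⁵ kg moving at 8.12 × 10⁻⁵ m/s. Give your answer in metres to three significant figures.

p = mv = 1.02 × 10⁻¹⁵ × 8.12 × 10⁻⁵ = 8.282 × 10⁻²⁰ kg·m/s.
λ = h/p = 6.626 × 10⁻³⁴ / 8.282 × 10⁻²⁰ = 8.00 × 10⁻¹⁵ m.

λ = 8.00 × 10⁻¹⁵ m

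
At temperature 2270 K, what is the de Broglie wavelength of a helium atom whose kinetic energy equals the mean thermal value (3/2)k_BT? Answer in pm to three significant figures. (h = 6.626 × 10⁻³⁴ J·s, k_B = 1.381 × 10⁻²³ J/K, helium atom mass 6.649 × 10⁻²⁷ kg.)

KE = (3/2)k_BT = 1.5 × 1.381 × 10⁻²³ × 2270 = 4.702 × 10⁻²⁰ J.
p = √(2mKE) = √(2 × 6.649 × 10⁻²⁷ × 4.702 × 10⁻²⁰) = 2.501 × 10⁻²³ kg·m/s.
λ = h/p = 2.65 × 10⁻¹¹ m = 26.5 pm.

λ = 26.5 pm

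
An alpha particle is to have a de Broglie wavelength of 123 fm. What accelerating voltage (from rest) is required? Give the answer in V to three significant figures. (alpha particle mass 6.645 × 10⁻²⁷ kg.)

V = 6820 V

p = h/λ = 6.626 × 10⁻³⁴ / 1.230 × 10⁻¹³ = 5.387 × 10⁻²¹ kg·m/s.
KE = p²/(2m) = 2.184 × 10⁻¹⁵ J.
V = KE/2e = 2.184 × 10⁻¹⁵ / (2 × 1.602 × 10⁻¹⁹) = 6820 V.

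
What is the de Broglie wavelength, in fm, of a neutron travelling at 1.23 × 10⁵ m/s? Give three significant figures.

λ = 3220 fm

p = mv = 1.675 × 10⁻²⁷ × 1.23 × 10⁵ = 2.060 × 10⁻²² kg·m/s.
λ = h/p = 6.626 × 10⁻³⁴ / 2.060 × 10⁻²² = 3.22 × 10⁻¹² m = 3220 fm.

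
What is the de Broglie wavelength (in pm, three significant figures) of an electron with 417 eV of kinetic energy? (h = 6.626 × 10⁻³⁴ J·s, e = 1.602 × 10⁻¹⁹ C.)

KE = 417 eV = 6.680 × 10⁻¹⁷ J.
p = √(2mKE) = √(2 × 9.109 × 10⁻³¹ × 6.680 × 10⁻¹⁷) = 1.103 × 10⁻²³ kg·m/s.
λ = h/p = 6.626 × 10⁻³⁴ / 1.103 × 10⁻²³ = 6.01 × 10⁻¹¹ m = 60.1 pm.

λ = 60.1 pm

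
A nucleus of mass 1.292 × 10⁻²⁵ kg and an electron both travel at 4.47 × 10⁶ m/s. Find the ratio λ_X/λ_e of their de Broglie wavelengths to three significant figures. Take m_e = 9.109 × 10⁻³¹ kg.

At fixed v, p = mv so λ = h/(mv) ∝ 1/m.
λ_X/λ_e = m_e/m_X = 9.109 × 10⁻³¹/1.292 × 10⁻²⁵ = 7.05 × 10⁻⁶.

λ_X/λ_e = 7.05 × 10⁻⁶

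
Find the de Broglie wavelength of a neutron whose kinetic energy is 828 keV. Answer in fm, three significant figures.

λ = 31.4 fm

KE = 828 keV = 1.326 × 10⁻¹³ J.
p = √(2mKE) = √(2 × 1.675 × 10⁻²⁷ × 1.326 × 10⁻¹³) = 2.108 × 10⁻²⁰ kg·m/s.
λ = h/p = 6.626 × 10⁻³⁴ / 2.108 × 10⁻²⁰ = 3.14 × 10⁻¹⁴ m = 31.4 fm.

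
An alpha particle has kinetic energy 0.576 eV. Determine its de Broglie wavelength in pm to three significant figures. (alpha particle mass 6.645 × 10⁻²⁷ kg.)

KE = 0.576 eV = 9.228 × 10⁻²⁰ J.
p = √(2mKE) = √(2 × 6.645 × 10⁻²⁷ × 9.228 × 10⁻²⁰) = 3.502 × 10⁻²³ kg·m/s.
λ = h/p = 6.626 × 10⁻³⁴ / 3.502 × 10⁻²³ = 1.89 × 10⁻¹¹ m = 18.9 pm.

λ = 18.9 pm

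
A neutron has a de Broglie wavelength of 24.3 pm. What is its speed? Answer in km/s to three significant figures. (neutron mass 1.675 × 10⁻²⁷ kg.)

v = 16.3 km/s

p = h/λ = 6.626 × 10⁻³⁴ / 2.430 × 10⁻¹¹ = 2.727 × 10⁻²³ kg·m/s.
v = p/m = 2.727 × 10⁻²³ / 1.675 × 10⁻²⁷ = 1.63 × 10⁴ m/s = 16.3 km/s.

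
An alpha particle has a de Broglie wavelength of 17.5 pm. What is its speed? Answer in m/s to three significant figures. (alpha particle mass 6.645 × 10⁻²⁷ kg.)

p = h/λ = 6.626 × 10⁻³⁴ / 1.750 × 10⁻¹¹ = 3.786 × 10⁻²³ kg·m/s.
v = p/m = 3.786 × 10⁻²³ / 6.645 × 10⁻²⁷ = 5.70 × 10³ m/s = 5700 m/s.

v = 5700 m/s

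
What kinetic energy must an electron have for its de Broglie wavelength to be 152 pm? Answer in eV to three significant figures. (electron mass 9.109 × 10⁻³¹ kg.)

KE = 65.1 eV

p = h/λ = 6.626 × 10⁻³⁴ / 1.520 × 10⁻¹⁰ = 4.359 × 10⁻²⁴ kg·m/s.
KE = p²/(2m) = (4.359 × 10⁻²⁴)² / (2 × 9.109 × 10⁻³¹) = 1.043 × 10⁻¹⁷ J = 65.1 eV.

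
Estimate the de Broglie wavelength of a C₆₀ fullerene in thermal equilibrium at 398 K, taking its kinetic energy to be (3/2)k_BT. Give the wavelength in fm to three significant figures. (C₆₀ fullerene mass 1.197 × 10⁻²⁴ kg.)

KE = (3/2)k_BT = 1.5 × 1.381 × 10⁻²³ × 398 = 8.245 × 10⁻²¹ J.
p = √(2mKE) = √(2 × 1.197 × 10⁻²⁴ × 8.245 × 10⁻²¹) = 1.405 × 10⁻²² kg·m/s.
λ = h/p = 4.72 × 10⁻¹² m = 4720 fm.

λ = 4720 fm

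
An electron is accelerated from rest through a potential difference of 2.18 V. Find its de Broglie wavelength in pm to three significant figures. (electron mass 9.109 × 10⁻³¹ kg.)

KE = eV = 1.602 × 10⁻¹⁹ × 2.180 = 3.492 × 10⁻¹⁹ J.
p = √(2mKE) = √(2 × 9.109 × 10⁻³¹ × 3.492 × 10⁻¹⁹) = 7.976 × 10⁻²⁵ kg·m/s.
λ = h/p = 6.626 × 10⁻³⁴ / 7.976 × 10⁻²⁵ = 8.31 × 10⁻¹⁰ m = 831 pm.

λ = 831 pm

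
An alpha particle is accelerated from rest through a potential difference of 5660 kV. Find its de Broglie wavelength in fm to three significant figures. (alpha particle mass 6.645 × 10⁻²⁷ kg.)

λ = 4.27 fm

KE = 2eV = 2 × 1.602 × 10⁻¹⁹ × 5.660 × 10⁶ = 1.813 × 10⁻¹² J.
p = √(2mKE) = √(2 × 6.645 × 10⁻²⁷ × 1.813 × 10⁻¹²) = 1.552 × 10⁻¹⁹ kg·m/s.
λ = h/p = 6.626 × 10⁻³⁴ / 1.552 × 10⁻¹⁹ = 4.27 × 10⁻¹⁵ m = 4.27 fm.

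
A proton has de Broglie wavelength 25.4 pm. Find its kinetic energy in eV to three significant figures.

p = h/λ = 6.626 × 10⁻³⁴ / 2.540 × 10⁻¹¹ = 2.609 × 10⁻²³ kg·m/s.
KE = p²/(2m) = (2.609 × 10⁻²³)² / (2 × 1.673 × 10⁻²⁷) = 2.034 × 10⁻¹⁹ J = 1.27 eV.

KE = 1.27 eV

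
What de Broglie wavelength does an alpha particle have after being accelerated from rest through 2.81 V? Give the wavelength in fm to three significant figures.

KE = 2eV = 2 × 1.602 × 10⁻¹⁹ × 2.810 = 9.003 × 10⁻¹⁹ J.
p = √(2mKE) = √(2 × 6.645 × 10⁻²⁷ × 9.003 × 10⁻¹⁹) = 1.094 × 10⁻²² kg·m/s.
λ = h/p = 6.626 × 10⁻³⁴ / 1.094 × 10⁻²² = 6.06 × 10⁻¹² m = 6060 fm.

λ = 6060 fm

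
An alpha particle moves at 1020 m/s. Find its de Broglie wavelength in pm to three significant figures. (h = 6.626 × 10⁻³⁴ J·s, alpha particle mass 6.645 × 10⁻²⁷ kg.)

p = mv = 6.645 × 10⁻²⁷ × 1020 = 6.778 × 10⁻²⁴ kg·m/s.
λ = h/p = 6.626 × 10⁻³⁴ / 6.778 × 10⁻²⁴ = 9.78 × 10⁻¹¹ m = 97.8 pm.

λ = 97.8 pm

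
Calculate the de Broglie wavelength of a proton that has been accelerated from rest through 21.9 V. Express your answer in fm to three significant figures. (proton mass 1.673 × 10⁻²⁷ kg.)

KE = eV = 1.602 × 10⁻¹⁹ × 21.90 = 3.508 × 10⁻¹⁸ J.
p = √(2mKE) = √(2 × 1.673 × 10⁻²⁷ × 3.508 × 10⁻¹⁸) = 1.083 × 10⁻²² kg·m/s.
λ = h/p = 6.626 × 10⁻³⁴ / 1.083 × 10⁻²² = 6.12 × 10⁻¹² m = 6120 fm.

λ = 6120 fm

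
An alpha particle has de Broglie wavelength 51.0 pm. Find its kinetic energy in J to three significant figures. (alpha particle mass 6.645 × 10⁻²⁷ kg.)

p = h/λ = 6.626 × 10⁻³⁴ / 5.100 × 10⁻¹¹ = 1.299 × 10⁻²³ kg·m/s.
KE = p²/(2m) = (1.299 × 10⁻²³)² / (2 × 6.645 × 10⁻²⁷) = 1.270 × 10⁻²⁰ J = 1.27 × 10⁻²⁰ J.

KE = 1.27 × 10⁻²⁰ J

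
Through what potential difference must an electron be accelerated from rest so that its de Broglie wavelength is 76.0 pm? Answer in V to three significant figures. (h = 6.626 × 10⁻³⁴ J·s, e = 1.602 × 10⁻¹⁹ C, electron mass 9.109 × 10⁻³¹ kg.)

V = 260 V

p = h/λ = 6.626 × 10⁻³⁴ / 7.600 × 10⁻¹¹ = 8.718 × 10⁻²⁴ kg·m/s.
KE = p²/(2m) = 4.172 × 10⁻¹⁷ J.
V = KE/e = 4.172 × 10⁻¹⁷ / (1.602 × 10⁻¹⁹) = 260 V.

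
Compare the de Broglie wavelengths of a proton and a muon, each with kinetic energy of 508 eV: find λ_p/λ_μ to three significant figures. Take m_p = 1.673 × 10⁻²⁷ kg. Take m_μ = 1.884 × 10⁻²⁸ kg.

λ_p/λ_μ = 0.336

At fixed KE, p = √(2mKE) so λ = h/p ∝ 1/√m.
λ_p/λ_μ = √(m_μ/m_p) = √(1.884 × 10⁻²⁸/1.673 × 10⁻²⁷) = √(0.1126) = 0.336.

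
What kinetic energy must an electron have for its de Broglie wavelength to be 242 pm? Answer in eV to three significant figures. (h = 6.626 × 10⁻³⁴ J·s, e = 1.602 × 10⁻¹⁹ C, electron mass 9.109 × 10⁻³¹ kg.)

p = h/λ = 6.626 × 10⁻³⁴ / 2.420 × 10⁻¹⁰ = 2.738 × 10⁻²⁴ kg·m/s.
KE = p²/(2m) = (2.738 × 10⁻²⁴)² / (2 × 9.109 × 10⁻³¹) = 4.115 × 10⁻¹⁸ J = 25.7 eV.

KE = 25.7 eV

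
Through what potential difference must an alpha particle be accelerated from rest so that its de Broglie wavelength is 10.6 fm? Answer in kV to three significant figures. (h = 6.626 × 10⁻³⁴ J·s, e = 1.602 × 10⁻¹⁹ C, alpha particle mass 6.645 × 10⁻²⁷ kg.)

V = 918 kV

p = h/λ = 6.626 × 10⁻³⁴ / 1.060 × 10⁻¹⁴ = 6.251 × 10⁻²⁰ kg·m/s.
KE = p²/(2m) = 2.940 × 10⁻¹³ J.
V = KE/2e = 2.940 × 10⁻¹³ / (2 × 1.602 × 10⁻¹⁹) = 918 kV.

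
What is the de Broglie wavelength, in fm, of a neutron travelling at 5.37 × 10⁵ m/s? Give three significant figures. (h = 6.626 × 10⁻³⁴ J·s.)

λ = 737 fm

p = mv = 1.675 × 10⁻²⁷ × 5.37 × 10⁵ = 8.995 × 10⁻²² kg·m/s.
λ = h/p = 6.626 × 10⁻³⁴ / 8.995 × 10⁻²² = 7.37 × 10⁻¹³ m = 737 fm.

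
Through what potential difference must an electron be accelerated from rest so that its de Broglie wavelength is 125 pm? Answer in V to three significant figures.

p = h/λ = 6.626 × 10⁻³⁴ / 1.250 × 10⁻¹⁰ = 5.301 × 10⁻²⁴ kg·m/s.
KE = p²/(2m) = 1.542 × 10⁻¹⁷ J.
V = KE/e = 1.542 × 10⁻¹⁷ / (1.602 × 10⁻¹⁹) = 96.3 V.

V = 96.3 V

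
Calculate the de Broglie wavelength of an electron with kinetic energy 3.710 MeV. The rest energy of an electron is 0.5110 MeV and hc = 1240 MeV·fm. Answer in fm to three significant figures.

λ = 296 fm

Total energy E = KE + m₀c² = 3.710 + 0.5110 = 4.2210 MeV.
(pc)² = E² − (m₀c²)² = (4.2210)² − (0.5110)² = 17.56 MeV², so pc = 4.190 MeV.
λ = hc/(pc) = 1240 MeV·fm / 4.190 MeV = 296 fm.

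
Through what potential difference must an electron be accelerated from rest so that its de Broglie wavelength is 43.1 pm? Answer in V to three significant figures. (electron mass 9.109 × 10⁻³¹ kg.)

V = 810 V

p = h/λ = 6.626 × 10⁻³⁴ / 4.310 × 10⁻¹¹ = 1.537 × 10⁻²³ kg·m/s.
KE = p²/(2m) = 1.297 × 10⁻¹⁶ J.
V = KE/e = 1.297 × 10⁻¹⁶ / (1.602 × 10⁻¹⁹) = 810 V.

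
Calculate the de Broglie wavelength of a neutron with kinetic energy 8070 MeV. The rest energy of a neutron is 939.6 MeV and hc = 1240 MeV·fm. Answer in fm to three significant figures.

λ = 0.138 fm

Total energy E = KE + m₀c² = 8070 + 939.6 = 9009.6 MeV.
(pc)² = E² − (m₀c²)² = (9009.6)² − (939.6)² = 8.029 × 10⁷ MeV², so pc = 8960 MeV.
λ = hc/(pc) = 1240 MeV·fm / 8960 MeV = 0.138 fm.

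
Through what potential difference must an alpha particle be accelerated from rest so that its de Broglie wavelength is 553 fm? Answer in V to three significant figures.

V = 337 V

p = h/λ = 6.626 × 10⁻³⁴ / 5.530 × 10⁻¹³ = 1.198 × 10⁻²¹ kg·m/s.
KE = p²/(2m) = 1.080 × 10⁻¹⁶ J.
V = KE/2e = 1.080 × 10⁻¹⁶ / (2 × 1.602 × 10⁻¹⁹) = 337 V.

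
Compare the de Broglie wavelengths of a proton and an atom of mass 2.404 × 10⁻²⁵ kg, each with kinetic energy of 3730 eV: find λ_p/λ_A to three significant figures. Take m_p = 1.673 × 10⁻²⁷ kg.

λ_p/λ_A = 12.0

At fixed KE, p = √(2mKE) so λ = h/p ∝ 1/√m.
λ_p/λ_A = √(m_A/m_p) = √(2.404 × 10⁻²⁵/1.673 × 10⁻²⁷) = √(143.7) = 12.0.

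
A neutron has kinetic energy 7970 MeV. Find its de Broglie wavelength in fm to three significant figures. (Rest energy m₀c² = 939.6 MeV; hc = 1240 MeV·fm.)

λ = 0.140 fm

Total energy E = KE + m₀c² = 7970 + 939.6 = 8909.6 MeV.
(pc)² = E² − (m₀c²)² = (8909.6)² − (939.6)² = 7.850 × 10⁷ MeV², so pc = 8860 MeV.
λ = hc/(pc) = 1240 MeV·fm / 8860 MeV = 0.140 fm.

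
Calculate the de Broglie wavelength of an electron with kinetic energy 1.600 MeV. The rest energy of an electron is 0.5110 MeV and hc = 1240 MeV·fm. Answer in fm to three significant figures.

λ = 605 fm

Total energy E = KE + m₀c² = 1.600 + 0.5110 = 2.1110 MeV.
(pc)² = E² − (m₀c²)² = (2.1110)² − (0.5110)² = 4.195 MeV², so pc = 2.048 MeV.
λ = hc/(pc) = 1240 MeV·fm / 2.048 MeV = 605 fm.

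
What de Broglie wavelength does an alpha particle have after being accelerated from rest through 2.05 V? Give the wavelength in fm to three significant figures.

λ = 7090 fm

KE = 2eV = 2 × 1.602 × 10⁻¹⁹ × 2.050 = 6.568 × 10⁻¹⁹ J.
p = √(2mKE) = √(2 × 6.645 × 10⁻²⁷ × 6.568 × 10⁻¹⁹) = 9.343 × 10⁻²³ kg·m/s.
λ = h/p = 6.626 × 10⁻³⁴ / 9.343 × 10⁻²³ = 7.09 × 10⁻¹² m = 7090 fm.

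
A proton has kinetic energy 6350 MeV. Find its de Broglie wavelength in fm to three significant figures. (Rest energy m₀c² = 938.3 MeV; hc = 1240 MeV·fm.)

Total energy E = KE + m₀c² = 6350 + 938.3 = 7288.3 MeV.
(pc)² = E² − (m₀c²)² = (7288.3)² − (938.3)² = 5.224 × 10⁷ MeV², so pc = 7228 MeV.
λ = hc/(pc) = 1240 MeV·fm / 7228 MeV = 0.172 fm.

λ = 0.172 fm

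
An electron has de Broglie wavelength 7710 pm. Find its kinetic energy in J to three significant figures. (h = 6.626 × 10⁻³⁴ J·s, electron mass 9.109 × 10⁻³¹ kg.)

p = h/λ = 6.626 × 10⁻³⁴ / 7.710 × 10⁻⁹ = 8.594 × 10⁻²⁶ kg·m/s.
KE = p²/(2m) = (8.594 × 10⁻²⁶)² / (2 × 9.109 × 10⁻³¹) = 4.054 × 10⁻²¹ J = 4.05 × 10⁻²¹ J.

KE = 4.05 × 10⁻²¹ J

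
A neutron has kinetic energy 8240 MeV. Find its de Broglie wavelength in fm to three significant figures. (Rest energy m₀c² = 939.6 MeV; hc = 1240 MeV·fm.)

λ = 0.136 fm

Total energy E = KE + m₀c² = 8240 + 939.6 = 9179.6 MeV.
(pc)² = E² − (m₀c²)² = (9179.6)² − (939.6)² = 8.338 × 10⁷ MeV², so pc = 9131 MeV.
λ = hc/(pc) = 1240 MeV·fm / 9131 MeV = 0.136 fm.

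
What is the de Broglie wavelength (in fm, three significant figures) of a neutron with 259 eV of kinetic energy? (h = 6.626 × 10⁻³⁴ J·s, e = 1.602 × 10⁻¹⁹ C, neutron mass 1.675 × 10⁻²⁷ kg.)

λ = 1780 fm

KE = 259 eV = 4.149 × 10⁻¹⁷ J.
p = √(2mKE) = √(2 × 1.675 × 10⁻²⁷ × 4.149 × 10⁻¹⁷) = 3.728 × 10⁻²² kg·m/s.
λ = h/p = 6.626 × 10⁻³⁴ / 3.728 × 10⁻²² = 1.78 × 10⁻¹² m = 1780 fm.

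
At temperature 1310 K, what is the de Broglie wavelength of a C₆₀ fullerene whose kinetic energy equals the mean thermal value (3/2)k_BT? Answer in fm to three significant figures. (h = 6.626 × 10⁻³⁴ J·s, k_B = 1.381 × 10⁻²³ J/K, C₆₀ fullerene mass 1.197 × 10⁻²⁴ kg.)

KE = (3/2)k_BT = 1.5 × 1.381 × 10⁻²³ × 1310 = 2.714 × 10⁻²⁰ J.
p = √(2mKE) = √(2 × 1.197 × 10⁻²⁴ × 2.714 × 10⁻²⁰) = 2.549 × 10⁻²² kg·m/s.
λ = h/p = 2.60 × 10⁻¹² m = 2600 fm.

λ = 2600 fm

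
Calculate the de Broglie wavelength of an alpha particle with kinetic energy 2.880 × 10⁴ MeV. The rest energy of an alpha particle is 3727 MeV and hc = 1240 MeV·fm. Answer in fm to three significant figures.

λ = 0.0384 fm

Total energy E = KE + m₀c² = 2.880 × 10⁴ + 3727 = 32527 MeV.
(pc)² = E² − (m₀c²)² = (32527)² − (3727)² = 1.044 × 10⁹ MeV², so pc = 3.231 × 10⁴ MeV.
λ = hc/(pc) = 1240 MeV·fm / 3.231 × 10⁴ MeV = 0.0384 fm.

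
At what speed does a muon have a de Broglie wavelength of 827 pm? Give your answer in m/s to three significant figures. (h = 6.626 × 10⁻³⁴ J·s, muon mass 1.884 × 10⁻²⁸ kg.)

p = h/λ = 6.626 × 10⁻³⁴ / 8.270 × 10⁻¹⁰ = 8.012 × 10⁻²⁵ kg·m/s.
v = p/m = 8.012 × 10⁻²⁵ / 1.884 × 10⁻²⁸ = 4.25 × 10³ m/s = 4250 m/s.

v = 4250 m/s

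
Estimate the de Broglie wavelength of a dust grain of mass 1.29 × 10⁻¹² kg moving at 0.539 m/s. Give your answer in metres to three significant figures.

λ = 9.53 × 10⁻²² m

p = mv = 1.29 × 10⁻¹² × 0.539 = 6.953 × 10⁻¹³ kg·m/s.
λ = h/p = 6.626 × 10⁻³⁴ / 6.953 × 10⁻¹³ = 9.53 × 10⁻²² m.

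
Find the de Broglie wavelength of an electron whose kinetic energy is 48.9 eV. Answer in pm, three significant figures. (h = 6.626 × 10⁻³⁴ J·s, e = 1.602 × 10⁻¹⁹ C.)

λ = 175 pm

KE = 48.9 eV = 7.834 × 10⁻¹⁸ J.
p = √(2mKE) = √(2 × 9.109 × 10⁻³¹ × 7.834 × 10⁻¹⁸) = 3.778 × 10⁻²⁴ kg·m/s.
λ = h/p = 6.626 × 10⁻³⁴ / 3.778 × 10⁻²⁴ = 1.75 × 10⁻¹⁰ m = 175 pm.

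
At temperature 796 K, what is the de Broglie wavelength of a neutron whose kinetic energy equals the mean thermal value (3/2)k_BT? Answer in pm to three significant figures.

KE = (3/2)k_BT = 1.5 × 1.381 × 10⁻²³ × 796 = 1.649 × 10⁻²⁰ J.
p = √(2mKE) = √(2 × 1.675 × 10⁻²⁷ × 1.649 × 10⁻²⁰) = 7.432 × 10⁻²⁴ kg·m/s.
λ = h/p = 8.92 × 10⁻¹¹ m = 89.2 pm.

λ = 89.2 pm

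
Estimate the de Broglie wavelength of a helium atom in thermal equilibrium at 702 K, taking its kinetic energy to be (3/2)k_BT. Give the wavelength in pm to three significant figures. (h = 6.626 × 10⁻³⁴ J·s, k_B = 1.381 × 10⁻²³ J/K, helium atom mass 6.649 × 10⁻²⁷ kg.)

λ = 47.6 pm

KE = (3/2)k_BT = 1.5 × 1.381 × 10⁻²³ × 702 = 1.454 × 10⁻²⁰ J.
p = √(2mKE) = √(2 × 6.649 × 10⁻²⁷ × 1.454 × 10⁻²⁰) = 1.391 × 10⁻²³ kg·m/s.
λ = h/p = 4.76 × 10⁻¹¹ m = 47.6 pm.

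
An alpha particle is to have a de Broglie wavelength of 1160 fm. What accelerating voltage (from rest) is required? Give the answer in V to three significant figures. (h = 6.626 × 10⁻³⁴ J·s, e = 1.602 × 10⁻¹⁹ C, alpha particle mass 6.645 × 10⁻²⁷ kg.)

V = 76.6 V

p = h/λ = 6.626 × 10⁻³⁴ / 1.160 × 10⁻¹² = 5.712 × 10⁻²² kg·m/s.
KE = p²/(2m) = 2.455 × 10⁻¹⁷ J.
V = KE/2e = 2.455 × 10⁻¹⁷ / (2 × 1.602 × 10⁻¹⁹) = 76.6 V.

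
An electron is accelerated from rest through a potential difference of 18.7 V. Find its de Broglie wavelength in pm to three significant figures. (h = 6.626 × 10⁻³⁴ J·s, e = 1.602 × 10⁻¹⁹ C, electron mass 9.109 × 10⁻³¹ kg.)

λ = 284 pm

KE = eV = 1.602 × 10⁻¹⁹ × 18.70 = 2.996 × 10⁻¹⁸ J.
p = √(2mKE) = √(2 × 9.109 × 10⁻³¹ × 2.996 × 10⁻¹⁸) = 2.336 × 10⁻²⁴ kg·m/s.
λ = h/p = 6.626 × 10⁻³⁴ / 2.336 × 10⁻²⁴ = 2.84 × 10⁻¹⁰ m = 284 pm.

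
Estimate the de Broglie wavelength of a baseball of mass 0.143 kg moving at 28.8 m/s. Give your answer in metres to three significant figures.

λ = 1.61 × 10⁻³⁴ m

p = mv = 0.143 × 28.8 = 4.118 kg·m/s.
λ = h/p = 6.626 × 10⁻³⁴ / 4.118 = 1.61 × 10⁻³⁴ m.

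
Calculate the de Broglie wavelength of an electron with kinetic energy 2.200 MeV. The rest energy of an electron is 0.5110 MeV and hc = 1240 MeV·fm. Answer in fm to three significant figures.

Total energy E = KE + m₀c² = 2.200 + 0.5110 = 2.7110 MeV.
(pc)² = E² − (m₀c²)² = (2.7110)² − (0.5110)² = 7.088 MeV², so pc = 2.662 MeV.
λ = hc/(pc) = 1240 MeV·fm / 2.662 MeV = 466 fm.

λ = 466 fm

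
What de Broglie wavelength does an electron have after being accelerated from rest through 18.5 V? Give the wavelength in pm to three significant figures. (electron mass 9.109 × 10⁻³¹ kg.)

KE = eV = 1.602 × 10⁻¹⁹ × 18.50 = 2.964 × 10⁻¹⁸ J.
p = √(2mKE) = √(2 × 9.109 × 10⁻³¹ × 2.964 × 10⁻¹⁸) = 2.324 × 10⁻²⁴ kg·m/s.
λ = h/p = 6.626 × 10⁻³⁴ / 2.324 × 10⁻²⁴ = 2.85 × 10⁻¹⁰ m = 285 pm.

λ = 285 pm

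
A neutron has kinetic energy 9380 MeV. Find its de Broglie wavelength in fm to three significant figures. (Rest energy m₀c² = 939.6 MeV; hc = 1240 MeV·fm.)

λ = 0.121 fm

Total energy E = KE + m₀c² = 9380 + 939.6 = 10319.6 MeV.
(pc)² = E² − (m₀c²)² = (10319.6)² − (939.6)² = 1.056 × 10⁸ MeV², so pc = 1.028 × 10⁴ MeV.
λ = hc/(pc) = 1240 MeV·fm / 1.028 × 10⁴ MeV = 0.121 fm.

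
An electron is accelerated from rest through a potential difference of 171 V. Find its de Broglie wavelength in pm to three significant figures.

λ = 93.8 pm

KE = eV = 1.602 × 10⁻¹⁹ × 171.0 = 2.739 × 10⁻¹⁷ J.
p = √(2mKE) = √(2 × 9.109 × 10⁻³¹ × 2.739 × 10⁻¹⁷) = 7.064 × 10⁻²⁴ kg·m/s.
λ = h/p = 6.626 × 10⁻³⁴ / 7.064 × 10⁻²⁴ = 9.38 × 10⁻¹¹ m = 93.8 pm.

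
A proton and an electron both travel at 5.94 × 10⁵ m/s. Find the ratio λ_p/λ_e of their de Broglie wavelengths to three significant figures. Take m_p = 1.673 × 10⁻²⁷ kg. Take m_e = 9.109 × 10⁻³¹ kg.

λ_p/λ_e = 5.44 × 10⁻⁴

At fixed v, p = mv so λ = h/(mv) ∝ 1/m.
λ_p/λ_e = m_e/m_p = 9.109 × 10⁻³¹/1.673 × 10⁻²⁷ = 5.44 × 10⁻⁴.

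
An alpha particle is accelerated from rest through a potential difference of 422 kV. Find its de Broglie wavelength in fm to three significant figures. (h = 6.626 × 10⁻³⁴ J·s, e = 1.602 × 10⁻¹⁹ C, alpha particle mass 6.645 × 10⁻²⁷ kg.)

KE = 2eV = 2 × 1.602 × 10⁻¹⁹ × 4.220 × 10⁵ = 1.352 × 10⁻¹³ J.
p = √(2mKE) = √(2 × 6.645 × 10⁻²⁷ × 1.352 × 10⁻¹³) = 4.239 × 10⁻²⁰ kg·m/s.
λ = h/p = 6.626 × 10⁻³⁴ / 4.239 × 10⁻²⁰ = 1.56 × 10⁻¹⁴ m = 15.6 fm.

λ = 15.6 fm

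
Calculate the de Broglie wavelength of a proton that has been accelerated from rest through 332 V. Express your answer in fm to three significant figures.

λ = 1570 fm

KE = eV = 1.602 × 10⁻¹⁹ × 332.0 = 5.319 × 10⁻¹⁷ J.
p = √(2mKE) = √(2 × 1.673 × 10⁻²⁷ × 5.319 × 10⁻¹⁷) = 4.219 × 10⁻²² kg·m/s.
λ = h/p = 6.626 × 10⁻³⁴ / 4.219 × 10⁻²² = 1.57 × 10⁻¹² m = 1570 fm.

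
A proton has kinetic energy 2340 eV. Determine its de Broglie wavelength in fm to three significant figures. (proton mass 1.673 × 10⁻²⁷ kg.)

KE = 2340 eV = 3.749 × 10⁻¹⁶ J.
p = √(2mKE) = √(2 × 1.673 × 10⁻²⁷ × 3.749 × 10⁻¹⁶) = 1.120 × 10⁻²¹ kg·m/s.
λ = h/p = 6.626 × 10⁻³⁴ / 1.120 × 10⁻²¹ = 5.92 × 10⁻¹³ m = 592 fm.

λ = 592 fm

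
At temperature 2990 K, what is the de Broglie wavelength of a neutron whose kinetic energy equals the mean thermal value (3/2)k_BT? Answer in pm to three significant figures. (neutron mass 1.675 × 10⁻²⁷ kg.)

KE = (3/2)k_BT = 1.5 × 1.381 × 10⁻²³ × 2990 = 6.194 × 10⁻²⁰ J.
p = √(2mKE) = √(2 × 1.675 × 10⁻²⁷ × 6.194 × 10⁻²⁰) = 1.440 × 10⁻²³ kg·m/s.
λ = h/p = 4.60 × 10⁻¹¹ m = 46.0 pm.

λ = 46.0 pm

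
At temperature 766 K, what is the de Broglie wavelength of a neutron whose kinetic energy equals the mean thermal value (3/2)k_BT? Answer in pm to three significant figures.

KE = (3/2)k_BT = 1.5 × 1.381 × 10⁻²³ × 766 = 1.587 × 10⁻²⁰ J.
p = √(2mKE) = √(2 × 1.675 × 10⁻²⁷ × 1.587 × 10⁻²⁰) = 7.291 × 10⁻²⁴ kg·m/s.
λ = h/p = 9.09 × 10⁻¹¹ m = 90.9 pm.

λ = 90.9 pm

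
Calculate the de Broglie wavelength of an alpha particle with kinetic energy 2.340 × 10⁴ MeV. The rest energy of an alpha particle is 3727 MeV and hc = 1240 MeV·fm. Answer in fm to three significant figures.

λ = 0.0461 fm

Total energy E = KE + m₀c² = 2.340 × 10⁴ + 3727 = 27127 MeV.
(pc)² = E² − (m₀c²)² = (27127)² − (3727)² = 7.220 × 10⁸ MeV², so pc = 2.687 × 10⁴ MeV.
λ = hc/(pc) = 1240 MeV·fm / 2.687 × 10⁴ MeV = 0.0461 fm.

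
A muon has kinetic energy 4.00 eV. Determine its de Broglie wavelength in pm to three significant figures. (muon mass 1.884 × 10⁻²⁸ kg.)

λ = 42.6 pm

KE = 4.00 eV = 6.408 × 10⁻¹⁹ J.
p = √(2mKE) = √(2 × 1.884 × 10⁻²⁸ × 6.408 × 10⁻¹⁹) = 1.554 × 10⁻²³ kg·m/s.
λ = h/p = 6.626 × 10⁻³⁴ / 1.554 × 10⁻²³ = 4.26 × 10⁻¹¹ m = 42.6 pm.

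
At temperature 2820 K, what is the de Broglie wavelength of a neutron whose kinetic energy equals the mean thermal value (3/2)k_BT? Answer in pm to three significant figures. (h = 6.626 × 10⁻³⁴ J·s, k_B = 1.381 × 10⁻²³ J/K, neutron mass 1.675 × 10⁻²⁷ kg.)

KE = (3/2)k_BT = 1.5 × 1.381 × 10⁻²³ × 2820 = 5.842 × 10⁻²⁰ J.
p = √(2mKE) = √(2 × 1.675 × 10⁻²⁷ × 5.842 × 10⁻²⁰) = 1.399 × 10⁻²³ kg·m/s.
λ = h/p = 4.74 × 10⁻¹¹ m = 47.4 pm.

λ = 47.4 pm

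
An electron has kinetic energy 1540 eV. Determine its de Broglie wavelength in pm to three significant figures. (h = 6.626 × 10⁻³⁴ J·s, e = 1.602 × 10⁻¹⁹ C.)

KE = 1540 eV = 2.467 × 10⁻¹⁶ J.
p = √(2mKE) = √(2 × 9.109 × 10⁻³¹ × 2.467 × 10⁻¹⁶) = 2.120 × 10⁻²³ kg·m/s.
λ = h/p = 6.626 × 10⁻³⁴ / 2.120 × 10⁻²³ = 3.13 × 10⁻¹¹ m = 31.3 pm.

λ = 31.3 pm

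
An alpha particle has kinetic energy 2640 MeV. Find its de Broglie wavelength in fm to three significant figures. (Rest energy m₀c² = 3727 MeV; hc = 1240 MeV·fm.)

Total energy E = KE + m₀c² = 2640 + 3727 = 6367 MeV.
(pc)² = E² − (m₀c²)² = (6367)² − (3727)² = 2.665 × 10⁷ MeV², so pc = 5162 MeV.
λ = hc/(pc) = 1240 MeV·fm / 5162 MeV = 0.240 fm.

λ = 0.240 fm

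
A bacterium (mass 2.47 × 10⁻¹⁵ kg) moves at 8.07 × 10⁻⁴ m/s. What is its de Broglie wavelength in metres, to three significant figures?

λ = 3.32 × 10⁻¹⁶ m

p = mv = 2.47 × 10⁻¹⁵ × 8.07 × 10⁻⁴ = 1.993 × 10⁻¹⁸ kg·m/s.
λ = h/p = 6.626 × 10⁻³⁴ / 1.993 × 10⁻¹⁸ = 3.32 × 10⁻¹⁶ m.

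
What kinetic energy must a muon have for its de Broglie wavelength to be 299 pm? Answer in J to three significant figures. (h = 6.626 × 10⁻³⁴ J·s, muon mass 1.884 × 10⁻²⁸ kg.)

p = h/λ = 6.626 × 10⁻³⁴ / 2.990 × 10⁻¹⁰ = 2.216 × 10⁻²⁴ kg·m/s.
KE = p²/(2m) = (2.216 × 10⁻²⁴)² / (2 × 1.884 × 10⁻²⁸) = 1.303 × 10⁻²⁰ J = 1.30 × 10⁻²⁰ J.

KE = 1.30 × 10⁻²⁰ J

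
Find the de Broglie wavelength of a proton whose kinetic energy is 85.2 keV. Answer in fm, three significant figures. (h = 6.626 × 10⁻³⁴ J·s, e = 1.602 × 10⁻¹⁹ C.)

λ = 98.0 fm

KE = 85.2 keV = 1.365 × 10⁻¹⁴ J.
p = √(2mKE) = √(2 × 1.673 × 10⁻²⁷ × 1.365 × 10⁻¹⁴) = 6.758 × 10⁻²¹ kg·m/s.
λ = h/p = 6.626 × 10⁻³⁴ / 6.758 × 10⁻²¹ = 9.80 × 10⁻¹⁴ m = 98.0 fm.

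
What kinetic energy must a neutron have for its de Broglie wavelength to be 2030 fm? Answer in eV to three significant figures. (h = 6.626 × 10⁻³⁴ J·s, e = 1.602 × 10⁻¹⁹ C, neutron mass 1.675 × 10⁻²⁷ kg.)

p = h/λ = 6.626 × 10⁻³⁴ / 2.030 × 10⁻¹² = 3.264 × 10⁻²² kg·m/s.
KE = p²/(2m) = (3.264 × 10⁻²²)² / (2 × 1.675 × 10⁻²⁷) = 3.180 × 10⁻¹⁷ J = 199 eV.

KE = 199 eV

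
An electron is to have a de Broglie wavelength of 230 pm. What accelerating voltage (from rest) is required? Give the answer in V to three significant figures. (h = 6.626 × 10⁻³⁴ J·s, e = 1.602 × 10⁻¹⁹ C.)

V = 28.4 V

p = h/λ = 6.626 × 10⁻³⁴ / 2.300 × 10⁻¹⁰ = 2.881 × 10⁻²⁴ kg·m/s.
KE = p²/(2m) = 4.556 × 10⁻¹⁸ J.
V = KE/e = 4.556 × 10⁻¹⁸ / (1.602 × 10⁻¹⁹) = 28.4 V.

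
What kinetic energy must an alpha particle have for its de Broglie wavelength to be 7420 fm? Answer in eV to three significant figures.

p = h/λ = 6.626 × 10⁻³⁴ / 7.420 × 10⁻¹² = 8.930 × 10⁻²³ kg·m/s.
KE = p²/(2m) = (8.930 × 10⁻²³)² / (2 × 6.645 × 10⁻²⁷) = 6.000 × 10⁻¹⁹ J = 3.75 eV.

KE = 3.75 eV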